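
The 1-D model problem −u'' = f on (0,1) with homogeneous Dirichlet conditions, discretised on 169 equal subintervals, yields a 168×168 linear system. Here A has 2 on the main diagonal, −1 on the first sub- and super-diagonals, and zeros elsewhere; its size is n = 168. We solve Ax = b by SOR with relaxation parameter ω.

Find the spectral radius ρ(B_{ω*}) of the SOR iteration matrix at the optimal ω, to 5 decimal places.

ρ_SOR = 0.96350

spectrum of D⁻¹(L+U) = {cos(kπ/169) : 1≤k≤168}; ρ_J = cos(π/169) = 0.99983.
√(1−ρ_J²) simplifies to sin(π/169) = 0.018588.
[ω*] 2 ÷ (1 + 0.018588) = 2 ÷ 1.018588 = 1.96350.
ρ(B_{ω*}) = ω*−1 = 0.96350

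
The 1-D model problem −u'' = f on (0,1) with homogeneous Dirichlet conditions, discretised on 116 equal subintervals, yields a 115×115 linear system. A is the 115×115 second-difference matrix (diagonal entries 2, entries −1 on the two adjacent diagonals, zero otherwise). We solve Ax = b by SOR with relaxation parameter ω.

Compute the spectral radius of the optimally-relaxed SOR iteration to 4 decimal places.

B_J for the 115×115 system has eigenvalues cos(kπ/116); ρ_J = cos(π/116) = 0.9996.
root = sin(π/116) = 0.02708  (since 1−cos² = sin²).
ω* = 2/(1+0.02708) = 1.9473
ρ(B_{ω*}) = ω*−1 = 0.9473

ρ_SOR = 0.9473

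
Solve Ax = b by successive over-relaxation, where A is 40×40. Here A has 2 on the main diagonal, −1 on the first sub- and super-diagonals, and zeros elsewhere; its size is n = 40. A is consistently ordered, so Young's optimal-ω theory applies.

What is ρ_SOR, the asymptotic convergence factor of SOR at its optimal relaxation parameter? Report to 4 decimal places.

B_J for the 40×40 system has eigenvalues cos(kπ/41); ρ_J = cos(π/41) = 0.9971.
√(1−ρ_J²) = |sin(π/41)| = 0.07655
ω* = 2/(1+0.07655) = 1.8578
ρ_SOR = ω* − 1 = 1.8578 − 1 = 0.8578.

ρ_SOR = 0.8578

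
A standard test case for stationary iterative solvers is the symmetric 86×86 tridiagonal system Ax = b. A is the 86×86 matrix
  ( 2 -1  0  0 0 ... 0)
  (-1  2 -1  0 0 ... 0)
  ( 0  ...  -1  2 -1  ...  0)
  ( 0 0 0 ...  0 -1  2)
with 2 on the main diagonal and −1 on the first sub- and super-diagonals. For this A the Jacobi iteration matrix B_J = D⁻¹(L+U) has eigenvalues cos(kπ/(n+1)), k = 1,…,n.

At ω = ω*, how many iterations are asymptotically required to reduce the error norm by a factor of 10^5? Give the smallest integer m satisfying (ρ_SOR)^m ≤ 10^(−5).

B_J for the 86×86 system has eigenvalues cos(kπ/87); ρ_J = cos(π/87) = 0.9993481.
root = sin(π/87) = 0.0361024  (since 1−cos² = sin²).
ω* = 2/(1 + 0.0361024) = 2/1.0361024 = 1.9303111.
ρ_SOR = ω* − 1 ≈ 0.9303111.
m ≥ 5·ln10 / (−ln 0.9303111) = 159.379; smallest integer m = 160.

m = 160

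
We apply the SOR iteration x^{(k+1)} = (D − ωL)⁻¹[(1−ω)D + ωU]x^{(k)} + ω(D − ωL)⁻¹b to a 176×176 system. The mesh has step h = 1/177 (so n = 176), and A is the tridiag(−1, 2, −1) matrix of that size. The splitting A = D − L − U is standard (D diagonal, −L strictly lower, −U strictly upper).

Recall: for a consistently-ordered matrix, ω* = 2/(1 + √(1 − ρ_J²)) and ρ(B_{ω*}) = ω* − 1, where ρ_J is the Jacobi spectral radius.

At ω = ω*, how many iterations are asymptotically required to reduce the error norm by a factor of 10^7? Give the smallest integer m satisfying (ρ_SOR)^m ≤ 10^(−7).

B_J for the 176×176 system has eigenvalues cos(kπ/177); ρ_J = cos(π/177) = 0.9998425.
√(1−ρ_J²) simplifies to sin(π/177) = 0.0177482.
So ω* = 2/1.0177482 = 1.9651226 (Young).
At ω = 1.9651226 every |λ(B_ω)| = ω−1, so ρ_SOR = 0.9651226.
Need (0.9651226)^m ≤ 10^(−7): m ≥ 7·ln10/|ln 0.9651226| = 16.1181/0.0355001 = 454.030 ⇒ m = 455.

m = 455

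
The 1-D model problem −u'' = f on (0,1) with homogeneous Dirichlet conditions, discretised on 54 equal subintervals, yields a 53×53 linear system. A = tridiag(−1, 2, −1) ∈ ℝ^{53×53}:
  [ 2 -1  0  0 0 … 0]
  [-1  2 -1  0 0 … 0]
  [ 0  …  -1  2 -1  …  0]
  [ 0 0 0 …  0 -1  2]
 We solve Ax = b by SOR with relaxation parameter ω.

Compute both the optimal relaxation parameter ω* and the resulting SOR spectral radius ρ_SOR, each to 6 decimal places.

ω* = 1.890100, ρ_SOR = 0.890100

[ρ_J] n=53: ρ(B_J) = cos(π/(n+1)) = cos(π/54) = 0.998308.
√(1−ρ_J²) = |sin(π/54)| = 0.0581448
Young: ω* = 2/(1+√(1−ρ_J²)) = 2/(1+0.0581448) = 2/1.0581448 = 1.890100.
ρ_SOR = ω* − 1 = 1.890100 − 1 = 0.890100.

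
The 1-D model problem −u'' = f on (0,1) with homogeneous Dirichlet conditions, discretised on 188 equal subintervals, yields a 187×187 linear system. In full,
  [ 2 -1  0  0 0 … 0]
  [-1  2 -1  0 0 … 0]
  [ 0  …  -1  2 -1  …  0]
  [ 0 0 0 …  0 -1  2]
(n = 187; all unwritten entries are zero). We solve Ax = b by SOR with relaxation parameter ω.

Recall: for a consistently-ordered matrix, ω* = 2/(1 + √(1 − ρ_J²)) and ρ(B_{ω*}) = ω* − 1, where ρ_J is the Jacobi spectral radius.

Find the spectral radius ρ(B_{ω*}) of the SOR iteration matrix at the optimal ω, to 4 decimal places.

[ρ_J] n=187: ρ(B_J) = cos(π/(n+1)) = cos(π/188) = 0.9999.
√(1−ρ_J²) = |sin(π/188)| = 0.01671
ω* = 2 / (1 + 0.01671) = 2 / 1.01671 ≈ 1.9671.
ρ_SOR = ω* − 1 = 1.9671 − 1 = 0.9671.

ρ_SOR = 0.9671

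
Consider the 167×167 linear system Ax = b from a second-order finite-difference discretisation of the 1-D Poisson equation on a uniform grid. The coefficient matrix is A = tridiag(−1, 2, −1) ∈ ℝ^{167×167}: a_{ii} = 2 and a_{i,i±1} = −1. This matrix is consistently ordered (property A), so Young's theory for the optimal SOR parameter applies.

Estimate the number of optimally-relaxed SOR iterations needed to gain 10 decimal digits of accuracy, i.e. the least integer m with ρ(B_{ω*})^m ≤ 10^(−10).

[ρ_J] n=167: ρ(B_J) = cos(π/(n+1)) = cos(π/168) = 0.9998252.
√(1−ρ_J²) = |sin(π/168)| = 0.0186989
Young: ω* = 2/(1+√(1−ρ_J²)) = 2/(1+0.0186989) = 2/1.0186989 = 1.9632887.
Hence ρ(B_{ω*}) = 1.9632887 − 1 = 0.9632887.
Need (0.9632887)^m ≤ 10^(−10): m ≥ 10·ln10/|ln 0.9632887| = 23.0259/0.0374021 = 615.631 ⇒ m = 616.

m = 616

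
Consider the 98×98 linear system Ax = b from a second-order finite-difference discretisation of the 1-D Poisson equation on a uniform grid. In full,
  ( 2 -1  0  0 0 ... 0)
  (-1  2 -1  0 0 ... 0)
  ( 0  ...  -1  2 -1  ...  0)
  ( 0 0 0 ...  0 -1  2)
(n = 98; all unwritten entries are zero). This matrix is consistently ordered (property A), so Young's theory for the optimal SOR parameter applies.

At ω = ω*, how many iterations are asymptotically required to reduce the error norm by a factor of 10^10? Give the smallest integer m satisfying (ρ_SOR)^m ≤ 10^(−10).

m = 363

[ρ_J] n=98: ρ(B_J) = cos(π/(n+1)) = cos(π/99) = 0.9994965.
√(1−ρ_J²) simplifies to sin(π/99) = 0.0317279.
ω* = 2 / (1 + 0.0317279) = 2 / 1.0317279 ≈ 1.9384956.
Hence ρ(B_{ω*}) = 1.9384956 − 1 = 0.9384956.
Need (0.9384956)^m ≤ 10^(−10): m ≥ 10·ln10/|ln 0.9384956| = 23.0259/0.0634771 = 362.743 ⇒ m = 363.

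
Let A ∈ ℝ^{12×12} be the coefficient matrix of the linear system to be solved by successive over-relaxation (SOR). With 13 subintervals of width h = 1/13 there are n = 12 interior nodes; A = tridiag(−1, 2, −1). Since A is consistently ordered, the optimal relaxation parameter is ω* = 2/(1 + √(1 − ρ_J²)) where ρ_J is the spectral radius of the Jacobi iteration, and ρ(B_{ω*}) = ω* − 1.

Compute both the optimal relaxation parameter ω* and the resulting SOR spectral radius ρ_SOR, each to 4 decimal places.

ω* = 1.6138, ρ_SOR = 0.6138

With n=12, ρ(Jacobi) = cos(π/13) = 0.9709.
1 − cos²(π/13) = sin²(π/13) ⇒ √(1−ρ_J²) = sin(π/13) = 0.23932.
Young: ω* = 2/(1+√(1−ρ_J²)) = 2/(1+0.23932) = 2/1.23932 = 1.6138.
ρ(B_{ω*}) = ω*−1 = 0.6138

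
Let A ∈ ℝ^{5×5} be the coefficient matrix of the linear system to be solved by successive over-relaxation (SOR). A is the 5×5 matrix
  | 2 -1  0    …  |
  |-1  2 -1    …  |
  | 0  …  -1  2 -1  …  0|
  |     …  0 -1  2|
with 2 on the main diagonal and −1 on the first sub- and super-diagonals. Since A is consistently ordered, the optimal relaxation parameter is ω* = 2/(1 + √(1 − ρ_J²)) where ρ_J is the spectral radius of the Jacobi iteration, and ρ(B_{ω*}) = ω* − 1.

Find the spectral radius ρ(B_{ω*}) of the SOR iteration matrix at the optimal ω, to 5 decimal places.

ρ_SOR = 0.33333

½·tridiag(1,0,1) at n=5: λ_k = cos(kπ/6); max |λ| at k=1 ⇒ ρ_J = cos(π/6) ≈ 0.86603.
√(1 − cos²(π/6)) = sin(π/6) ≈ 0.500000.
ω* = 2 / (1 + 0.500000) = 2 / 1.500000 ≈ 1.33333.
At ω = 1.33333 every |λ(B_ω)| = ω−1, so ρ_SOR = 0.33333.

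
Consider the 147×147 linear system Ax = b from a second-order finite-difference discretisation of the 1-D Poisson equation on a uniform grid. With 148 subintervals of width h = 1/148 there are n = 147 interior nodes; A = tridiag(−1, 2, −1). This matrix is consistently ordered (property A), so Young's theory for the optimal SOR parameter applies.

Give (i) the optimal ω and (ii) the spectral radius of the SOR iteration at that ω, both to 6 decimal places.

[ρ_J] n=147: ρ(B_J) = cos(π/(n+1)) = cos(π/148) = 0.999775.
1 − cos²(π/148) = sin²(π/148) ⇒ √(1−ρ_J²) = sin(π/148) = 0.0212254.
So ω* = 2/1.0212254 = 1.958432 (Young).
At ω = 1.958432 every |λ(B_ω)| = ω−1, so ρ_SOR = 0.958432.

ω* = 1.958432, ρ_SOR = 0.958432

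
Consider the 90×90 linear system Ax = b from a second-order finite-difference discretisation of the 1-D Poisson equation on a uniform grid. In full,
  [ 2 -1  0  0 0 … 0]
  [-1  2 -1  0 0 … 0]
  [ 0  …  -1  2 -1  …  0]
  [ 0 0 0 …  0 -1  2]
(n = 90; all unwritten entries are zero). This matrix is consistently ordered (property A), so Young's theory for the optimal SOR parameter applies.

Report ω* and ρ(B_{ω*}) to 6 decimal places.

With n=90, ρ(Jacobi) = cos(π/91) = 0.999404.
√(1 − cos²(π/91)) = sin(π/91) ≈ 0.0345161.
Then 2/(1+√(1−ρ_J²)) = 2/(1+0.0345161); ω* = 2/1.0345161 = 1.933271.
and ρ(B_{ω*}) = 1.933271 − 1 = 0.933271.

ω* = 1.933271, ρ_SOR = 0.933271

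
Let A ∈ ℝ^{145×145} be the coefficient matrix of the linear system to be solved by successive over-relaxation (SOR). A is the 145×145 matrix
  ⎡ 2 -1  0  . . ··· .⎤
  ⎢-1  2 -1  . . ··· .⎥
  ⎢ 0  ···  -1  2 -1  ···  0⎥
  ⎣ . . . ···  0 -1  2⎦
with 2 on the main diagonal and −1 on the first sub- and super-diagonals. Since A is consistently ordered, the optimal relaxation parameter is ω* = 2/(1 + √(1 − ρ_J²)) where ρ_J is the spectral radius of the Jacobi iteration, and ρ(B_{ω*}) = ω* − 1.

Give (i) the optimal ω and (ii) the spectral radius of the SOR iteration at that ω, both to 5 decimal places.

spectrum of D⁻¹(L+U) = {cos(kπ/146) : 1≤k≤145}; ρ_J = cos(π/146) = 0.99977.
√(1 − cos²(π/146)) = sin(π/146) ≈ 0.021516.
ω* = 2 / (1 + 0.021516) = 2 / 1.021516 ≈ 1.95787.
ρ_SOR = ω* − 1 ≈ 0.95787.

ω* = 1.95787, ρ_SOR = 0.95787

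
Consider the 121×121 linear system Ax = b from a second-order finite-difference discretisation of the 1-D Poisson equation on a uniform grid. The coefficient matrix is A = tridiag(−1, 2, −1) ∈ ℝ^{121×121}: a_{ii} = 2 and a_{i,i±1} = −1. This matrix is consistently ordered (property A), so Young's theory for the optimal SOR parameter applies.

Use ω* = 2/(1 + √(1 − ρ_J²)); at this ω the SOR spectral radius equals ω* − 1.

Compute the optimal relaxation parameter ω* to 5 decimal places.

ρ_J = max_k |cos(kπ/122)| = cos(π/122) = 0.99967
√(1−ρ_J²) simplifies to sin(π/122) = 0.025748.
Then 2/(1+√(1−ρ_J²)) = 2/(1+0.025748); ω* = 2/1.025748 = 1.94980.
Hence ρ(B_{ω*}) = 1.94980 − 1 = 0.94980.

ω* = 1.94980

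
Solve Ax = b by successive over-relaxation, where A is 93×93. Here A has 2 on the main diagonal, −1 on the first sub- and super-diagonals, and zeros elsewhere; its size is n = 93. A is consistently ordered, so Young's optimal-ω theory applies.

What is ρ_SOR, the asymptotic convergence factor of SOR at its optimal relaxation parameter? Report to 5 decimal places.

B_J for the 93×93 system has eigenvalues cos(kπ/94); ρ_J = cos(π/94) = 0.99944.
√(1−ρ_J²) = |sin(π/94)| = 0.033415
Then 2/(1+√(1−ρ_J²)) = 2/(1+0.033415); ω* = 2/1.033415 = 1.93533.
Hence ρ(B_{ω*}) = 1.93533 − 1 = 0.93533.

ρ_SOR = 0.93533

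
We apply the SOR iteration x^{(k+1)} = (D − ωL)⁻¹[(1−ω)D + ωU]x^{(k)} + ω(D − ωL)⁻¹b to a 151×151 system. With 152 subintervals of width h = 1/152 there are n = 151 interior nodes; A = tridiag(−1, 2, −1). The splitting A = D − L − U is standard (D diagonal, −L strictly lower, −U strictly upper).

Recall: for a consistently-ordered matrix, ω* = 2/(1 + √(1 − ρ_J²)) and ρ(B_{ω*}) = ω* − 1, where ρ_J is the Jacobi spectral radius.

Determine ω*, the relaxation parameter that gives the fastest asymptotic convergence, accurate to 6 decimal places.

ω* = 1.959503

n=151: λ(B_J) = 1 − λ(A)/2 = cos(kπ/152); k=1 gives ρ_J = 0.999786.
√(1−ρ_J²) = |sin(π/152)| = 0.0206669
ω* = 2/(1 + 0.0206669) = 2/1.0206669 = 1.959503.
ρ(B_{ω*}) = ω*−1 = 0.959503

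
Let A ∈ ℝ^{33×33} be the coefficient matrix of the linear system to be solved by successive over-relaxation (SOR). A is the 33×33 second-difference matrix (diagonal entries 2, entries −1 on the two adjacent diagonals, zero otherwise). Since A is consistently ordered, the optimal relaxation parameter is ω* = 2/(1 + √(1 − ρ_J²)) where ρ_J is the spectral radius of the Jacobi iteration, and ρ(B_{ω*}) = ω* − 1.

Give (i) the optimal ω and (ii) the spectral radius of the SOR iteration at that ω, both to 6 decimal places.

ω* = 1.831052, ρ_SOR = 0.831052

spectrum of D⁻¹(L+U) = {cos(kπ/34) : 1≤k≤33}; ρ_J = cos(π/34) = 0.995734.
1 − cos²(π/34) = sin²(π/34) ⇒ √(1−ρ_J²) = sin(π/34) = 0.0922684.
ω* = 2/(1 + 0.0922684) = 2/1.0922684 = 1.831052.
and ρ(B_{ω*}) = 1.831052 − 1 = 0.831052.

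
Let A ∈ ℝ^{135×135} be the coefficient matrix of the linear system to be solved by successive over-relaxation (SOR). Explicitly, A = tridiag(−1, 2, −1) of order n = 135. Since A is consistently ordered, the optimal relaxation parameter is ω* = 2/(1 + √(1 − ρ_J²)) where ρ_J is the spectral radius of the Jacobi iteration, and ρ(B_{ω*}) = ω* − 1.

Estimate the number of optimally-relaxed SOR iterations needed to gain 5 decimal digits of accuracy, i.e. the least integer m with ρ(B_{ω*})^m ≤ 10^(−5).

spectrum of D⁻¹(L+U) = {cos(kπ/136) : 1≤k≤135}; ρ_J = cos(π/136) = 0.9997332.
√(1−ρ_J²) simplifies to sin(π/136) = 0.0230979.
[ω*] 2 ÷ (1 + 0.0230979) = 2 ÷ 1.0230979 = 1.9548471.
and ρ(B_{ω*}) = 1.9548471 − 1 = 0.9548471.
(0.9548471)^m ≤ 10^{−5}  ⇒  m·ln(0.9548471) ≤ −5·ln10  ⇒  m ≥ 249.175  ⇒  m = 250

m = 250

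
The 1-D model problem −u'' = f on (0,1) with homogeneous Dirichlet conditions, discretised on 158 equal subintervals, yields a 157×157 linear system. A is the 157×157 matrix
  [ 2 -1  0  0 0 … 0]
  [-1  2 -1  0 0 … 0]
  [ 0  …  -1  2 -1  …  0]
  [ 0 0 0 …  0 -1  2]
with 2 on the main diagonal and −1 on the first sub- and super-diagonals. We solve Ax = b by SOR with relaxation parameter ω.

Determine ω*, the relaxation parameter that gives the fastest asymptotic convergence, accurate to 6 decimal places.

ω* = 1.961011

½·tridiag(1,0,1) at n=157: λ_k = cos(kπ/158); max |λ| at k=1 ⇒ ρ_J = cos(π/158) ≈ 0.999802.
1 − cos²(π/158) = sin²(π/158) ⇒ √(1−ρ_J²) = sin(π/158) = 0.0198822.
ω* = 2 / (1 + 0.0198822) = 2 / 1.0198822 ≈ 1.961011.
ρ_SOR = ω* − 1 ≈ 0.961011.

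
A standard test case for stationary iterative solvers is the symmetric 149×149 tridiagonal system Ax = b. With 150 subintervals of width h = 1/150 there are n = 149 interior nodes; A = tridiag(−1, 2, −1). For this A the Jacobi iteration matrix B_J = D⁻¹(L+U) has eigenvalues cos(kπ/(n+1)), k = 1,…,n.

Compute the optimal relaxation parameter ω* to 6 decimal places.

ω* = 1.958974

ρ_J = max_k |cos(kπ/150)| = cos(π/150) = 0.999781
root = sin(π/150) = 0.0209424  (since 1−cos² = sin²).
ω* = 2 / (1 + 0.0209424) = 2 / 1.0209424 ≈ 1.958974.
and ρ(B_{ω*}) = 1.958974 − 1 = 0.958974.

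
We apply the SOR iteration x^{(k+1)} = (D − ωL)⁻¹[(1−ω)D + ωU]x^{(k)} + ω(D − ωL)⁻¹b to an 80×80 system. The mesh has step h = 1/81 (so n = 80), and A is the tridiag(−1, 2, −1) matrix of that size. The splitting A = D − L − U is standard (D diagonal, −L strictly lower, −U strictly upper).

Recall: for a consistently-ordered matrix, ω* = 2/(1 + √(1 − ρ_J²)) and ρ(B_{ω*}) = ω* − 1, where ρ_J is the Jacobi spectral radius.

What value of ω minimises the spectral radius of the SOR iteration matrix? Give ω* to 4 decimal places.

ρ_J = max_k |cos(kπ/81)| = cos(π/81) = 0.9992
root = sin(π/81) = 0.03878  (since 1−cos² = sin²).
So ω* = 2/1.03878 = 1.9253 (Young).
[ρ_SOR] ω* − 1 = 0.9253.

ω* = 1.9253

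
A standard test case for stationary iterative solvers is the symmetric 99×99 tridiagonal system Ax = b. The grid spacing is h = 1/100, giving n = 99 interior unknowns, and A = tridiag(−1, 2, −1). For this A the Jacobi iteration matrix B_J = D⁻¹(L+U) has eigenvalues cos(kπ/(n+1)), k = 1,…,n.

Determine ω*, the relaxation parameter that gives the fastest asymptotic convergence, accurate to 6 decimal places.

[ρ_J] n=99: ρ(B_J) = cos(π/(n+1)) = cos(π/100) = 0.999507.
1 − cos²(π/100) = sin²(π/100) ⇒ √(1−ρ_J²) = sin(π/100) = 0.0314108.
ω* = 2/(1 + 0.0314108) = 2/1.0314108 = 1.939092.
and ρ(B_{ω*}) = 1.939092 − 1 = 0.939092.

ω* = 1.939092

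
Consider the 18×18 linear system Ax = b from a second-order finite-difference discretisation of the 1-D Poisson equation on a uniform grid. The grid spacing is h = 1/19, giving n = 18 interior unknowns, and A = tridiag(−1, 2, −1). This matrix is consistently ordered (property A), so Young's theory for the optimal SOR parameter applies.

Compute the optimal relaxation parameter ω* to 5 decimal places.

[ρ_J] n=18: ρ(B_J) = cos(π/(n+1)) = cos(π/19) = 0.98636.
1 − cos²(π/19) = sin²(π/19) ⇒ √(1−ρ_J²) = sin(π/19) = 0.164595.
Then 2/(1+√(1−ρ_J²)) = 2/(1+0.164595); ω* = 2/1.164595 = 1.71734.
At ω = 1.71734 every |λ(B_ω)| = ω−1, so ρ_SOR = 0.71734.

ω* = 1.71734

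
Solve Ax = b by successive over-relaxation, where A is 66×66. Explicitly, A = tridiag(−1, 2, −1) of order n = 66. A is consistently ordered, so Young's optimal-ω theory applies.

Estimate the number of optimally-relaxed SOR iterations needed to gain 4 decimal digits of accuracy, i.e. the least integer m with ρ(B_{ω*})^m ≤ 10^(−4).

m = 99

B_J for the 66×66 system has eigenvalues cos(kπ/67); ρ_J = cos(π/67) = 0.9989009.
root = sin(π/67) = 0.0468723  (since 1−cos² = sin²).
Young: ω* = 2/(1+√(1−ρ_J²)) = 2/(1+0.0468723) = 2/1.0468723 = 1.9104527.
ρ_SOR = ω* − 1 = 1.9104527 − 1 = 0.9104527.
m ≥ 4·ln10 / (−ln 0.9104527) = 98.177; smallest integer m = 99.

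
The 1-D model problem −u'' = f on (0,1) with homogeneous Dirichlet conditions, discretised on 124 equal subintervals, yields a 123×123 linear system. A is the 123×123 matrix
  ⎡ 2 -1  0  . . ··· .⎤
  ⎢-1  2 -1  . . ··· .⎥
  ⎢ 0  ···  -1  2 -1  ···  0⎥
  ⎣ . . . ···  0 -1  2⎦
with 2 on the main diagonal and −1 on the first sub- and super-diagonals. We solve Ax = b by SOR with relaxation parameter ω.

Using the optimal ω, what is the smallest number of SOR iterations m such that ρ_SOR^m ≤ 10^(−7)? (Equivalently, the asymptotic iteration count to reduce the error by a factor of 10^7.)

m = 319

With n=123, ρ(Jacobi) = cos(π/124) = 0.9996791.
√(1 − cos²(π/124)) = sin(π/124) ≈ 0.0253327.
Then 2/(1+√(1−ρ_J²)) = 2/(1+0.0253327); ω* = 2/1.0253327 = 1.9505864.
and ρ(B_{ω*}) = 1.9505864 − 1 = 0.9505864.
(0.9505864)^m ≤ 10^{−7}  ⇒  m·ln(0.9505864) ≤ −7·ln10  ⇒  m ≥ 318.061  ⇒  m = 319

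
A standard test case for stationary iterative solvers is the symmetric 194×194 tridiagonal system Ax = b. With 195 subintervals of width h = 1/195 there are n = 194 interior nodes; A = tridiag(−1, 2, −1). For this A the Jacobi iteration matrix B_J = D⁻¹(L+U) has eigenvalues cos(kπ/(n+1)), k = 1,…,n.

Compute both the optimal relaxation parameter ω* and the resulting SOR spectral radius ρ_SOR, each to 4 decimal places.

B_J for the 194×194 system has eigenvalues cos(kπ/195); ρ_J = cos(π/195) = 0.9999.
1 − cos²(π/195) = sin²(π/195) ⇒ √(1−ρ_J²) = sin(π/195) = 0.01611.
ω* = 2 / (1 + 0.01611) = 2 / 1.01611 ≈ 1.9683.
[ρ_SOR] ω* − 1 = 0.9683.

ω* = 1.9683, ρ_SOR = 0.9683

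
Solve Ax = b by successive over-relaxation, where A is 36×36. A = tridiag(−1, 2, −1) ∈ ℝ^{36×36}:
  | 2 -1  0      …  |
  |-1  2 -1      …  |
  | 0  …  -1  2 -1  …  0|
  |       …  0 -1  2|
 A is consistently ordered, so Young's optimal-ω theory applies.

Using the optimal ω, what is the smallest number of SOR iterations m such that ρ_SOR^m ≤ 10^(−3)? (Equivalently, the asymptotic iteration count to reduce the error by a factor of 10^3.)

spectrum of D⁻¹(L+U) = {cos(kπ/37) : 1≤k≤36}; ρ_J = cos(π/37) = 0.9963975.
root = sin(π/37) = 0.0848059  (since 1−cos² = sin²).
ω* = 2 / (1 + 0.0848059) = 2 / 1.0848059 ≈ 1.8436478.
At ω = 1.8436478 every |λ(B_ω)| = ω−1, so ρ_SOR = 0.8436478.
For 3 digits: m = 3·ln10 / (−ln 0.8436478) = 6.90776/0.17002 = 40.629; round up → m = 41.

m = 41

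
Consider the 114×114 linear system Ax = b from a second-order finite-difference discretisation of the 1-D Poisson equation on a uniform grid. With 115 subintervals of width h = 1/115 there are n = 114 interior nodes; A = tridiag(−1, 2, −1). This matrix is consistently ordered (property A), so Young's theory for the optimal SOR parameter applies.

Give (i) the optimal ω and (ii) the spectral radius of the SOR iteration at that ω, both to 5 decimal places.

ω* = 1.94682, ρ_SOR = 0.94682

ρ_J = max_k |cos(kπ/115)| = cos(π/115) = 0.99963
root = sin(π/115) = 0.027315  (since 1−cos² = sin²).
Young: ω* = 2/(1+√(1−ρ_J²)) = 2/(1+0.027315) = 2/1.027315 = 1.94682.
ρ(B_{ω*}) = ω*−1 = 0.94682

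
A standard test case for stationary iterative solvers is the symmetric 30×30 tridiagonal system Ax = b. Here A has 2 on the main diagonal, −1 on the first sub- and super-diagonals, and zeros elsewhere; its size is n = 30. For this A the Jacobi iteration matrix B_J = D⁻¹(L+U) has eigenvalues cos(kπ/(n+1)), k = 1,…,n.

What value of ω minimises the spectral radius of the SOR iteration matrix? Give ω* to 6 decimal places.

ω* = 1.816253

[ρ_J] n=30: ρ(B_J) = cos(π/(n+1)) = cos(π/31) = 0.994869.
√(1−ρ_J²) simplifies to sin(π/31) = 0.1011683.
ω* = 2 / (1 + 0.1011683) = 2 / 1.1011683 ≈ 1.816253.
ρ_SOR = ω* − 1 = 1.816253 − 1 = 0.816253.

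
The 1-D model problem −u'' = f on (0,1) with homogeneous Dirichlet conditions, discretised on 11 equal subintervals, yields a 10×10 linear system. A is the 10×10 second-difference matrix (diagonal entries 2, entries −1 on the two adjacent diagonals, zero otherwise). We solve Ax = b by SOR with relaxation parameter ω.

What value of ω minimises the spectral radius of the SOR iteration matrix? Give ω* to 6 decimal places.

ω* = 1.560388

B_J for the 10×10 system has eigenvalues cos(kπ/11); ρ_J = cos(π/11) = 0.959493.
root = sin(π/11) = 0.2817326  (since 1−cos² = sin²).
Young: ω* = 2/(1+√(1−ρ_J²)) = 2/(1+0.2817326) = 2/1.2817326 = 1.560388.
At ω = 1.560388 every |λ(B_ω)| = ω−1, so ρ_SOR = 0.560388.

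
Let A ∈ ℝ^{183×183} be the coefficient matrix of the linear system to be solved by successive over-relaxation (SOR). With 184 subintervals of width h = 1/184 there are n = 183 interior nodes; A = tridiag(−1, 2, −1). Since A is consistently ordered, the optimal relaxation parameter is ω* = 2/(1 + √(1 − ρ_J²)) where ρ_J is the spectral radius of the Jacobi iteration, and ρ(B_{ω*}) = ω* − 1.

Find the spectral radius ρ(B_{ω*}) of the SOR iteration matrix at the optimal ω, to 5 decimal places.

ρ_SOR = 0.96643

B_J for the 183×183 system has eigenvalues cos(kπ/184); ρ_J = cos(π/184) = 0.99985.
1 − cos²(π/184) = sin²(π/184) ⇒ √(1−ρ_J²) = sin(π/184) = 0.017073.
Young: ω* = 2/(1+√(1−ρ_J²)) = 2/(1+0.017073) = 2/1.017073 = 1.96643.
and ρ(B_{ω*}) = 1.96643 − 1 = 0.96643.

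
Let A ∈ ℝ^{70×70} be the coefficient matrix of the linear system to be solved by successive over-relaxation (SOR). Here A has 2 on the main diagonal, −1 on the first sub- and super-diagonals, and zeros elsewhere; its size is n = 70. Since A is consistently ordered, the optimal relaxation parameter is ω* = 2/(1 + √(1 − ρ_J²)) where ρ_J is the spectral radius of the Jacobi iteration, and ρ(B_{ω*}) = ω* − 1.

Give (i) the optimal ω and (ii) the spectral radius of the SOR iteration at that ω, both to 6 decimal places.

ω* = 1.915281, ρ_SOR = 0.915281

ρ_J = max_k |cos(kπ/71)| = cos(π/71) = 0.999021
1 − cos²(π/71) = sin²(π/71) ⇒ √(1−ρ_J²) = sin(π/71) = 0.0442333.
[ω*] 2 ÷ (1 + 0.0442333) = 2 ÷ 1.0442333 = 1.915281.
ρ_SOR = ω* − 1 = 1.915281 − 1 = 0.915281.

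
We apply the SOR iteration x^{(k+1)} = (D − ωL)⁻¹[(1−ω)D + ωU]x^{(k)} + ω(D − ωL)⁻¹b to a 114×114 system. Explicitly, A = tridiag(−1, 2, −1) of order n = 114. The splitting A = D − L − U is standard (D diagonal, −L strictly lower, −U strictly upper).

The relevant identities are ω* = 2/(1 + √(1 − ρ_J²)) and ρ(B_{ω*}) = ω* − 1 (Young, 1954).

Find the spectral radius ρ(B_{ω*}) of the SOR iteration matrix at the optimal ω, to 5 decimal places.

½·tridiag(1,0,1) at n=114: λ_k = cos(kπ/115); max |λ| at k=1 ⇒ ρ_J = cos(π/115) ≈ 0.99963.
1 − cos²(π/115) = sin²(π/115) ⇒ √(1−ρ_J²) = sin(π/115) = 0.027315.
Young: ω* = 2/(1+√(1−ρ_J²)) = 2/(1+0.027315) = 2/1.027315 = 1.94682.
[ρ_SOR] ω* − 1 = 0.94682.

ρ_SOR = 0.94682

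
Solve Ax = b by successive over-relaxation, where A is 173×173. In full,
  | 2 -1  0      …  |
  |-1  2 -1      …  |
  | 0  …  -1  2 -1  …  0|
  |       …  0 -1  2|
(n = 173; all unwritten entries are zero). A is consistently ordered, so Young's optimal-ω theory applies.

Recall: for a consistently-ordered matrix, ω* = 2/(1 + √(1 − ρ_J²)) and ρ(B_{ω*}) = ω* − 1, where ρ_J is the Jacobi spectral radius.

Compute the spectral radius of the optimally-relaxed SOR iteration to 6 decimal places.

½·tridiag(1,0,1) at n=173: λ_k = cos(kπ/174); max |λ| at k=1 ⇒ ρ_J = cos(π/174) ≈ 0.999837.
√(1−ρ_J²) simplifies to sin(π/174) = 0.0180541.
ω* = 2/(1 + 0.0180541) = 2/1.0180541 = 1.964532.
ρ_SOR = ω* − 1 ≈ 0.964532.

ρ_SOR = 0.964532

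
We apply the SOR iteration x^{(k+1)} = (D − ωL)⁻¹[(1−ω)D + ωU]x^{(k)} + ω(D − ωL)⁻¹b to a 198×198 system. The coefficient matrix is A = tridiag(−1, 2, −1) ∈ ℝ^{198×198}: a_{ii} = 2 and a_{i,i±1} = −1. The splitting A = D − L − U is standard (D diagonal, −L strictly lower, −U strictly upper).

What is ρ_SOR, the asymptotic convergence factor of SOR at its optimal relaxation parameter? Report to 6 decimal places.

n=198: λ(B_J) = 1 − λ(A)/2 = cos(kπ/199); k=1 gives ρ_J = 0.999875.
1 − cos²(π/199) = sin²(π/199) ⇒ √(1−ρ_J²) = sin(π/199) = 0.0157862.
[ω*] 2 ÷ (1 + 0.0157862) = 2 ÷ 1.0157862 = 1.968918.
[ρ_SOR] ω* − 1 = 0.968918.

ρ_SOR = 0.968918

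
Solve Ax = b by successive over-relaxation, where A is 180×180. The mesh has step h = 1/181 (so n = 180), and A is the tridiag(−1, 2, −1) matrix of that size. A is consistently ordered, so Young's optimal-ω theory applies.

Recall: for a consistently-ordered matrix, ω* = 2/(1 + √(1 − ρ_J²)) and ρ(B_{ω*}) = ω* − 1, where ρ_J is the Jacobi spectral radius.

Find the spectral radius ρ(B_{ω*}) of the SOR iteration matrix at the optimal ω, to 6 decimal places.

ρ_SOR = 0.965880

With n=180, ρ(Jacobi) = cos(π/181) = 0.999849.
1 − cos²(π/181) = sin²(π/181) ⇒ √(1−ρ_J²) = sin(π/181) = 0.0173560.
Then 2/(1+√(1−ρ_J²)) = 2/(1+0.0173560); ω* = 2/1.0173560 = 1.965880.
and ρ(B_{ω*}) = 1.965880 − 1 = 0.965880.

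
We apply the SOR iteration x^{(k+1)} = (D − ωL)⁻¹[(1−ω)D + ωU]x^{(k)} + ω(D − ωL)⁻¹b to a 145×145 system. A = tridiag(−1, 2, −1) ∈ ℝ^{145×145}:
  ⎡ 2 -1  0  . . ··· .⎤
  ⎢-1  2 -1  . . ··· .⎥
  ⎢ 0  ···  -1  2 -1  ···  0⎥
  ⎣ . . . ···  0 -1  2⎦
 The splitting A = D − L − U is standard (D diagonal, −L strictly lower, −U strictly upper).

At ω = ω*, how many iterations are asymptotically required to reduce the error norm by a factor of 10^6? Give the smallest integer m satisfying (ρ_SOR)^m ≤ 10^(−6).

n=145: λ(B_J) = 1 − λ(A)/2 = cos(kπ/146); k=1 gives ρ_J = 0.9997685.
1 − cos²(π/146) = sin²(π/146) ⇒ √(1−ρ_J²) = sin(π/146) = 0.0215161.
ω* = 2/(1+0.0215161) = 1.9578742
ρ_SOR = ω* − 1 ≈ 0.9578742.
ρ_SOR^m ≤ 10^(−6) ⇔ m ≥ 6·ln10/(−ln 0.9578742) = 13.8155/0.0430388 = 321.001; m = ⌈321.001⌉ = 322.

m = 322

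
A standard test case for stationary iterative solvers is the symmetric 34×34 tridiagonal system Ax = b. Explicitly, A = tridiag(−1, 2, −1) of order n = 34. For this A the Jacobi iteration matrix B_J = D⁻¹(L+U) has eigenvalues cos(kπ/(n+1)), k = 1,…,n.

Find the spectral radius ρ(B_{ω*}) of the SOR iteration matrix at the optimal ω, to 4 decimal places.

ρ_SOR = 0.8355

[ρ_J] n=34: ρ(B_J) = cos(π/(n+1)) = cos(π/35) = 0.9960.
√(1 − cos²(π/35)) = sin(π/35) ≈ 0.08964.
ω* = 2/(1 + 0.08964) = 2/1.08964 = 1.8355.
At ω = 1.8355 every |λ(B_ω)| = ω−1, so ρ_SOR = 0.8355.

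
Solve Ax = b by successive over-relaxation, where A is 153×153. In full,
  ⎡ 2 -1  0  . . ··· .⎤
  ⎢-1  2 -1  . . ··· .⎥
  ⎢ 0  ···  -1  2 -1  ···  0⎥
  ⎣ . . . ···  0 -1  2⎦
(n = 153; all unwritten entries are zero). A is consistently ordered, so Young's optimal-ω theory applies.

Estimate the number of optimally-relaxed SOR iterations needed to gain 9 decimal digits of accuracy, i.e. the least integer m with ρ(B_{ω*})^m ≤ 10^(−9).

[ρ_J] n=153: ρ(B_J) = cos(π/(n+1)) = cos(π/154) = 0.9997919.
root = sin(π/154) = 0.0203985  (since 1−cos² = sin²).
Young: ω* = 2/(1+√(1−ρ_J²)) = 2/(1+0.0203985) = 2/1.0203985 = 1.9600186.
[ρ_SOR] ω* − 1 = 0.9600186.
For 9 digits: m = 9·ln10 / (−ln 0.9600186) = 20.7233/0.0408026 = 507.892; round up → m = 508.

m = 508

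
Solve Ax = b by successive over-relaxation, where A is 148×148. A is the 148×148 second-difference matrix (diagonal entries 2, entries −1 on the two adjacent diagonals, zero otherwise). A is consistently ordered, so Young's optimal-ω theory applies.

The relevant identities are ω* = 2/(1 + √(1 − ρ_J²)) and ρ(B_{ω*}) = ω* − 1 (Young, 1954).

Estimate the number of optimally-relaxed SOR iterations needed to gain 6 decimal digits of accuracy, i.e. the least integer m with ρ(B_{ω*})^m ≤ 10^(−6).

m = 328

½·tridiag(1,0,1) at n=148: λ_k = cos(kπ/149); max |λ| at k=1 ⇒ ρ_J = cos(π/149) ≈ 0.9997777.
√(1−ρ_J²) = |sin(π/149)| = 0.0210830
Young: ω* = 2/(1+√(1−ρ_J²)) = 2/(1+0.0210830) = 2/1.0210830 = 1.9587046.
ρ_SOR = ω* − 1 ≈ 0.9587046.
(0.9587046)^m ≤ 10^{−6}  ⇒  m·ln(0.9587046) ≤ −6·ln10  ⇒  m ≥ 327.597  ⇒  m = 328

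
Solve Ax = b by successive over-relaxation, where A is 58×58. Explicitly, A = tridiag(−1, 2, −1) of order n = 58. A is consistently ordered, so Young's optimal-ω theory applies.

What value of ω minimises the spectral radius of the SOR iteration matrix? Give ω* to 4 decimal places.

ω* = 1.8989

ρ_J = max_k |cos(kπ/59)| = cos(π/59) = 0.9986
root = sin(π/59) = 0.05322  (since 1−cos² = sin²).
ω* = 2 / (1 + 0.05322) = 2 / 1.05322 ≈ 1.8989.
[ρ_SOR] ω* − 1 = 0.8989.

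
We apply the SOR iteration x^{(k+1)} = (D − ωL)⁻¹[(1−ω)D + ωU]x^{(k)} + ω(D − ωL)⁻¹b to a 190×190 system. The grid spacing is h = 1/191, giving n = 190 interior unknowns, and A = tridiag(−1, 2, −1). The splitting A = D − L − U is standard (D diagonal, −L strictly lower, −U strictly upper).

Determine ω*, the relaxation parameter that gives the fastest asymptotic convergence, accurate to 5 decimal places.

n=190: λ(B_J) = 1 − λ(A)/2 = cos(kπ/191); k=1 gives ρ_J = 0.99986.
√(1−ρ_J²) simplifies to sin(π/191) = 0.016447.
Young: ω* = 2/(1+√(1−ρ_J²)) = 2/(1+0.016447) = 2/1.016447 = 1.96764.
ρ_SOR = ω* − 1 ≈ 0.96764.

ω* = 1.96764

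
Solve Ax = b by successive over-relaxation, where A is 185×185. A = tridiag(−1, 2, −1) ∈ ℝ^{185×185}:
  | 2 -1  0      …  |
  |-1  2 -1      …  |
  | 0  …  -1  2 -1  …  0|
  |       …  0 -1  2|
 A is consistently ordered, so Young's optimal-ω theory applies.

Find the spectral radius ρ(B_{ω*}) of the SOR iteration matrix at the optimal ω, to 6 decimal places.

ρ_SOR = 0.966782

n=185: λ(B_J) = 1 − λ(A)/2 = cos(kπ/186); k=1 gives ρ_J = 0.999857.
√(1−ρ_J²) = |sin(π/186)| = 0.0168895
ω* = 2/(1 + 0.0168895) = 2/1.0168895 = 1.966782.
Hence ρ(B_{ω*}) = 1.966782 − 1 = 0.966782.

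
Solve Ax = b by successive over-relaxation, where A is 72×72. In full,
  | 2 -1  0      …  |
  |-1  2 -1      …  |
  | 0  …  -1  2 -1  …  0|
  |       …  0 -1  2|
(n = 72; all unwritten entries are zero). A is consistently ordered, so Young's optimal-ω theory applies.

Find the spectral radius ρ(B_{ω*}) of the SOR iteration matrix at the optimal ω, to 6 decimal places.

ρ_SOR = 0.917505

With n=72, ρ(Jacobi) = cos(π/73) = 0.999074.
√(1 − cos²(π/73)) = sin(π/73) ≈ 0.0430222.
So ω* = 2/1.0430222 = 1.917505 (Young).
ρ(B_{ω*}) = ω*−1 = 0.917505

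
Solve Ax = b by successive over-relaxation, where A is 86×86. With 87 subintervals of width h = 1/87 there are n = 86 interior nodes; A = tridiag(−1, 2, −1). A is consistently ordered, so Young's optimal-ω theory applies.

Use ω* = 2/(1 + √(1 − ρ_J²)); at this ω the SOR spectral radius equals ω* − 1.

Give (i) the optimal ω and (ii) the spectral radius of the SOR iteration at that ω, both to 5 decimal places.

ω* = 1.93031, ρ_SOR = 0.93031

[ρ_J] n=86: ρ(B_J) = cos(π/(n+1)) = cos(π/87) = 0.99935.
root = sin(π/87) = 0.036102  (since 1−cos² = sin²).
ω* = 2/(1 + 0.036102) = 2/1.036102 = 1.93031.
and ρ(B_{ω*}) = 1.93031 − 1 = 0.93031.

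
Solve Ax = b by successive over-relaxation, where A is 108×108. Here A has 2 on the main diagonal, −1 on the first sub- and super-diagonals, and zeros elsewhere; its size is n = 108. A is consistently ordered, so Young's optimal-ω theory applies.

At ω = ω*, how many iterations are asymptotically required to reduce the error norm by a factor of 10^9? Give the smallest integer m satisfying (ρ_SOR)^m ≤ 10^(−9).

n=108: λ(B_J) = 1 − λ(A)/2 = cos(kπ/109); k=1 gives ρ_J = 0.9995847.
√(1 − cos²(π/109)) = sin(π/109) ≈ 0.0288180.
So ω* = 2/1.0288180 = 1.9439784 (Young).
Hence ρ(B_{ω*}) = 1.9439784 − 1 = 0.9439784.
m ≥ 9·ln10 / (−ln 0.9439784) = 359.455; smallest integer m = 360.

m = 360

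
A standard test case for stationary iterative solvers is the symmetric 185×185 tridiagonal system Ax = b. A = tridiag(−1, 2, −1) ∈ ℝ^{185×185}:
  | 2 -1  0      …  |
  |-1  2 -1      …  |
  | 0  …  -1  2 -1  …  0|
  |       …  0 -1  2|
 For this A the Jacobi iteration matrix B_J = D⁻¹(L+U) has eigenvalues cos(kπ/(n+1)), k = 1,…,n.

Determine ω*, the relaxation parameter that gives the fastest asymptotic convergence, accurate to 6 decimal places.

B_J for the 185×185 system has eigenvalues cos(kπ/186); ρ_J = cos(π/186) = 0.999857.
√(1−ρ_J²) simplifies to sin(π/186) = 0.0168895.
ω* = 2 / (1 + 0.0168895) = 2 / 1.0168895 ≈ 1.966782.
ρ_SOR = ω* − 1 = 1.966782 − 1 = 0.966782.

ω* = 1.966782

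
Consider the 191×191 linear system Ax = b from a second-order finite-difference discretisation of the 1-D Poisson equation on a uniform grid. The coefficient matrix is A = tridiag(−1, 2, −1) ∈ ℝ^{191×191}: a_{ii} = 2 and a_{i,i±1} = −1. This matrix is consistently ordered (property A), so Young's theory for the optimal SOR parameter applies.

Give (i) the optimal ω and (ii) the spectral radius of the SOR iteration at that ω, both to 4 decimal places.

ω* = 1.9678, ρ_SOR = 0.9678

[ρ_J] n=191: ρ(B_J) = cos(π/(n+1)) = cos(π/192) = 0.9999.
√(1−ρ_J²) = |sin(π/192)| = 0.01636
Young: ω* = 2/(1+√(1−ρ_J²)) = 2/(1+0.01636) = 2/1.01636 = 1.9678.
Hence ρ(B_{ω*}) = 1.9678 − 1 = 0.9678.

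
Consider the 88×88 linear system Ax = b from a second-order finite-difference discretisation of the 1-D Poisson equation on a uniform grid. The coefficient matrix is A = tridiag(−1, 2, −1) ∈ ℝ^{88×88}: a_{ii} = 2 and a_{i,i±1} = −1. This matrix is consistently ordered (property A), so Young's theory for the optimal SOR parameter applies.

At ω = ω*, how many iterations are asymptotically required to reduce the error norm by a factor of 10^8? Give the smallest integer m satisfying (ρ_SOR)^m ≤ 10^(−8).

½·tridiag(1,0,1) at n=88: λ_k = cos(kπ/89); max |λ| at k=1 ⇒ ρ_J = cos(π/89) ≈ 0.9993771.
√(1−ρ_J²) = |sin(π/89)| = 0.0352915
ω* = 2/(1 + 0.0352915) = 2/1.0352915 = 1.9318231.
At ω = 1.9318231 every |λ(B_ω)| = ω−1, so ρ_SOR = 0.9318231.
ρ_SOR^m ≤ 10^(−8) ⇔ m ≥ 8·ln10/(−ln 0.9318231) = 18.4207/0.0706123 = 260.871; m = ⌈260.871⌉ = 261.

m = 261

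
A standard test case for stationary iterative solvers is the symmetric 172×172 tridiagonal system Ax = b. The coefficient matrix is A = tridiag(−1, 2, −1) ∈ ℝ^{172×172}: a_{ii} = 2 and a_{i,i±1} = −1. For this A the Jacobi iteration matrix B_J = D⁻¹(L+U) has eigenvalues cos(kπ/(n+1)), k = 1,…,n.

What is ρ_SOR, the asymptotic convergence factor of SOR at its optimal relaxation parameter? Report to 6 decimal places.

ρ_SOR = 0.964331

B_J for the 172×172 system has eigenvalues cos(kπ/173); ρ_J = cos(π/173) = 0.999835.
√(1 − cos²(π/173)) = sin(π/173) ≈ 0.0181585.
ω* = 2/(1 + 0.0181585) = 2/1.0181585 = 1.964331.
Hence ρ(B_{ω*}) = 1.964331 − 1 = 0.964331.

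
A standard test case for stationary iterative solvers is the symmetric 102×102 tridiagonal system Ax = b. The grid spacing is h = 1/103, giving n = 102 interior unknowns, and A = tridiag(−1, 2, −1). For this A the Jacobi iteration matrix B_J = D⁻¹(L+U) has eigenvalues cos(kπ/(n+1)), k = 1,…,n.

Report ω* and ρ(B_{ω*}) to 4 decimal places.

½·tridiag(1,0,1) at n=102: λ_k = cos(kπ/103); max |λ| at k=1 ⇒ ρ_J = cos(π/103) ≈ 0.9995.
√(1−ρ_J²) simplifies to sin(π/103) = 0.03050.
ω* = 2 / (1 + 0.03050) = 2 / 1.03050 ≈ 1.9408.
ρ_SOR = ω* − 1 = 1.9408 − 1 = 0.9408.

ω* = 1.9408, ρ_SOR = 0.9408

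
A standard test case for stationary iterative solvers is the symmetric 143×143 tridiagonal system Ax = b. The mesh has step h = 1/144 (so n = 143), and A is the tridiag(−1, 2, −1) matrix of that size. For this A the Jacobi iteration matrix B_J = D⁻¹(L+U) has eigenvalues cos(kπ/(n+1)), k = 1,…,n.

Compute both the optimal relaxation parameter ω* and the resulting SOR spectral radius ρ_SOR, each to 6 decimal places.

With n=143, ρ(Jacobi) = cos(π/144) = 0.999762.
√(1 − cos²(π/144)) = sin(π/144) ≈ 0.0218149.
[ω*] 2 ÷ (1 + 0.0218149) = 2 ÷ 1.0218149 = 1.957302.
ρ(B_{ω*}) = ω*−1 = 0.957302

ω* = 1.957302, ρ_SOR = 0.957302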